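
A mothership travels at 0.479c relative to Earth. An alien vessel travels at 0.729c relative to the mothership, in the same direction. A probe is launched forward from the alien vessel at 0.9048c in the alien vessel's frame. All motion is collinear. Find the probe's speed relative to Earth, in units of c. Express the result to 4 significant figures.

First combine the probe and alien vessel (S''→S'): u₁ = (0.9048 + 0.729)/(1 + 0.9048×0.729) = 1.6338/1.6595992 = 0.98445.
Then combine with the mothership (S'→S): u = (0.98445 + 0.479)/(1 + 0.98445×0.479) = 1.46345/1.47155155 = 0.99449.

0.9945c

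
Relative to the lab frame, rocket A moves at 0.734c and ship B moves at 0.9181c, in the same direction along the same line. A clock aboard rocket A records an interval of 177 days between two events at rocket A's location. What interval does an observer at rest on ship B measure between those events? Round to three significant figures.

214 days

Transform rocket A's velocity into ship B's frame: (0.734 − 0.9181)/(1 − 0.734·0.9181) = −0.1841/0.3261146, so the relative speed is 0.56453c.
γ for this relative speed: γ = 1/√(1 − 0.318694) = 1.2115.
Rocket A's interval is proper; time dilation gives Δt_B = γΔτ = 1.2115 × 177 days = 214 days.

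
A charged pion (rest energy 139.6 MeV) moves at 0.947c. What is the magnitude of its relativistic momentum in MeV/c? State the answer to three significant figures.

Lorentz factor: γ = (1 − 0.896809)^(−1/2) = 3.113.
Momentum: p = γβ·mc = 3.113 × 0.947 × 139.6 MeV/c = 412 MeV/c.

412 MeV/c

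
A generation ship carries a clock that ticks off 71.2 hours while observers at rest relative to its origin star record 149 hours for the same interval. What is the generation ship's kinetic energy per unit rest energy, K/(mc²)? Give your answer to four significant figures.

The time-dilation ratio gives γ = 149/71.2 = 2.0927.
K/(mc²) = γ − 1 = 2.0927 − 1 = 1.093.

1.093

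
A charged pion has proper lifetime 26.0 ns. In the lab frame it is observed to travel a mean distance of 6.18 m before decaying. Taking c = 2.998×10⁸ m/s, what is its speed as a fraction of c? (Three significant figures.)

Let x = d/(cτ) = 6.180 m / (2.998×10⁸ m/s × 2.600×10^-8 s) = 0.79284. Since d = βγcτ, x = βγ = β/√(1−β²).
Solving: β² = x²/(1+x²) = 0.628595/1.628595 = 0.385974, so β = 0.621.

0.621c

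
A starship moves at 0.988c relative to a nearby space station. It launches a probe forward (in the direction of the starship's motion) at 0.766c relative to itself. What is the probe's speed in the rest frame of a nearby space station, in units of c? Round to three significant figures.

0.998c

In units of c, u = (u' + v)/(1 + u'v) with u' = 0.766 and v = 0.988.
Numerator: 0.766 + 0.988 = 1.754. Denominator: 1 + (0.766)(0.988) = 1.756808.
u = 1.754/1.756808 = 0.9984, so the speed is 0.998c.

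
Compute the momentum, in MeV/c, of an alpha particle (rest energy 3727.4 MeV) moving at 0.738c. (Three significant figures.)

4080 MeV/c

Lorentz factor: γ = (1 − 0.544644)^(−1/2) = 1.4819.
Momentum: p = γβ·mc = 1.4819 × 0.738 × 3727.4 MeV/c = 4080 MeV/c.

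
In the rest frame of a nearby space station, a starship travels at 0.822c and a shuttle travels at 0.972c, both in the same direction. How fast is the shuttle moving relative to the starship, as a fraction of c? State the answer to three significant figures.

0.746c

Transform to the starship's frame: u' = (u − v)/(1 − uv/c²).
u' = (0.972 − 0.822)/(1 − 0.972×0.822) = 0.15/0.201016 = 0.74621.
Speed in the starship's frame: 0.746c (in the same direction).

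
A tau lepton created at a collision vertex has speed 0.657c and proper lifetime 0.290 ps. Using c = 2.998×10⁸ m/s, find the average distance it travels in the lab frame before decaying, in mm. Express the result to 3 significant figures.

Lorentz factor: γ = (1 − 0.431649)^(−1/2) = 1.3265.
Lab-frame lifetime: Δt = γτ = 1.3265 × 0.290 ps = 0.38468 ps.
Distance: d = vΔt = 0.657 × 2.998×10⁸ m/s × 3.8468×10^-13 s = 7.58×10^-5 m = 0.0758 mm.

0.0758 mm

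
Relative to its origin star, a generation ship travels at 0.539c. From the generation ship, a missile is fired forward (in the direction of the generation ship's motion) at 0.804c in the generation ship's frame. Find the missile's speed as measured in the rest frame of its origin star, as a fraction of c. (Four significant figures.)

Relativistic velocity addition: u = (u' + v)/(1 + u'v/c²), with u' = 0.804c and v = 0.539c.
Numerator: 0.804 + 0.539 = 1.343. Denominator: 1 + (0.804)(0.539) = 1.433356.
u = 1.343/1.433356 = 0.93696, so the speed is 0.9370c.

0.9370c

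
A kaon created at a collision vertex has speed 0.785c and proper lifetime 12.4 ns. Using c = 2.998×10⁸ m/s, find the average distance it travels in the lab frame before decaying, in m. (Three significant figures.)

Lorentz factor: γ = (1 − 0.616225)^(−1/2) = 1.6142.
Lab-frame lifetime: Δt = γτ = 1.6142 × 12.4 ns = 20.016 ns.
Distance: d = vΔt = 0.785 × 2.998×10⁸ m/s × 2.0016×10^-8 s = 4.71 m.

4.71 m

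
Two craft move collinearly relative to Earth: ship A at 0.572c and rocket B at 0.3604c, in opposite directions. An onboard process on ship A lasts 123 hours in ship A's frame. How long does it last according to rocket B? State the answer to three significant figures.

194 hours

The velocity of ship A relative to rocket B is (0.572 + 0.3604)c / (1 + 0.572×0.3604) = 0.77304c; relative speed 0.77304c.
γ for this relative speed: γ = 1/√(1 − 0.597591) = 1.5764.
The clock on ship A records proper time, so rocket B measures Δt = γΔτ = 1.5764 × 123 = 194 hours.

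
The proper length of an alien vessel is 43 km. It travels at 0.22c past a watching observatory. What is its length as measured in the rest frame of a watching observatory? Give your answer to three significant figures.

With β = 0.22, γ = 1/√(1 − 0.22²) = 1/√0.9516 = 1.0251.
Length contraction: L = L₀/γ = 43/1.0251 = 41.9 km.

41.9 km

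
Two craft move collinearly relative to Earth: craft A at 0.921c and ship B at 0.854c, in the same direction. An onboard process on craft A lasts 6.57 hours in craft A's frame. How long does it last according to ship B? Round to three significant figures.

The velocity of craft A relative to ship B is (0.921 − 0.854)c / (1 − 0.921×0.854) = 0.31387c; relative speed 0.31387c.
At |u| = 0.31387c, γ = (1 − 0.0985144)^(−1/2) = 1.0532.
Craft A's interval is proper; time dilation gives Δt_B = γΔτ = 1.0532 × 6.57 hours = 6.92 hours.

6.92 hours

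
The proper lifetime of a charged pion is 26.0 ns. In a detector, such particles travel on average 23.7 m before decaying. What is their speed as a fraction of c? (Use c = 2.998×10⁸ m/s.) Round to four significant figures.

d = βγcτ ⇒ βγ = d/(cτ) = 23.70 m / (7.7948 m) = 3.0405.
β = (βγ)/√(1+(βγ)²) = 3.0405/√10.24464 = 0.9499.

0.9499c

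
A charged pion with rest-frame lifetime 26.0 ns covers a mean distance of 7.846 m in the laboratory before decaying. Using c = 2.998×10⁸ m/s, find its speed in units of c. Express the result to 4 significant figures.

Lab distance = (lab lifetime)·v = γτ·βc, so βγ = d/(cτ) = 7.846/(2.998×10⁸ × 2.600×10^-8) = 1.0066.
With βγ = 1.0066: γ² = 1 + (βγ)² = 2.01324, and β = (βγ)/γ = 1.0066/1.41889 = 0.7094.

0.7094c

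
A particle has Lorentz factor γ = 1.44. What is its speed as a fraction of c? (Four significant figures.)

β = √(1 − 1/γ²) = √(1 − 1/2.0736) = √0.517747 = 0.7195.

0.7195c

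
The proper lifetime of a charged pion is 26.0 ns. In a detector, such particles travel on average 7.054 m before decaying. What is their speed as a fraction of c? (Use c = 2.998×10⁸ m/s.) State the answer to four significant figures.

0.6710c

Lab distance = (lab lifetime)·v = γτ·βc, so βγ = d/(cτ) = 7.054/(2.998×10⁸ × 2.600×10^-8) = 0.90496.
With βγ = 0.90496: γ² = 1 + (βγ)² = 1.818953, and β = (βγ)/γ = 0.90496/1.34869 = 0.6710.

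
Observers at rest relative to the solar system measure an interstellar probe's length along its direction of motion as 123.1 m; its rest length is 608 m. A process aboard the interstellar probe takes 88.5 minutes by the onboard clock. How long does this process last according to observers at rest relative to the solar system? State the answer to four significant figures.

γ = L₀/L = 608/123.1 = 4.93907.
The same γ dilates the second interval: 4.93907 × 88.5 minutes = 437.1 minutes.

437.1 minutes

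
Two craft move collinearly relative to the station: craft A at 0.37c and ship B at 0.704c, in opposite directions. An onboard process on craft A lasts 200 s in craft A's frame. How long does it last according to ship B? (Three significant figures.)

382 s

Transform craft A's velocity into ship B's frame: (0.37 + 0.704)/(1 + 0.37·0.704) = 1.074/1.26048, so the relative speed is 0.85206c.
γ for this relative speed: γ = 1/√(1 − 0.726006) = 1.9104.
The clock on craft A records proper time, so ship B measures Δt = γΔτ = 1.9104 × 200 = 382 s.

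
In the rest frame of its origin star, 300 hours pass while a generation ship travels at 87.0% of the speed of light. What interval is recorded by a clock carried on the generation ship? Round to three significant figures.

With β = 0.87, γ = 1/√(1 − 0.87²) = 1/√0.2431 = 2.0282.
The generation ship's clock runs slow as seen from its origin star, so Δτ = Δt/γ = 300/2.0282 = 148 hours.

148 hours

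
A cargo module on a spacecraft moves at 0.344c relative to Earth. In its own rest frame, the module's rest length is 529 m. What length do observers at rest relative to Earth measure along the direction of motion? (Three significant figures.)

497 m

Lorentz factor: γ = (1 − 0.118336)^(−1/2) = 1.065.
Length contraction: L = L₀/γ = 529/1.065 = 497 m.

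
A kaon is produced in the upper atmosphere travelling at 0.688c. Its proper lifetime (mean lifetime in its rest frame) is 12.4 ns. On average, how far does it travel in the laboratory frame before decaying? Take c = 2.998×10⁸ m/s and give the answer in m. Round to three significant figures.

γ = 1/√(1 − β²) = 1/√(1 − 0.473344) = 1/√0.526656 = 1/0.725711 = 1.378.
Lab-frame lifetime: Δt = γτ = 1.378 × 12.4 ns = 17.087 ns.
Distance: d = vΔt = 0.688 × 2.998×10⁸ m/s × 1.7087×10^-8 s = 3.52 m.

3.52 m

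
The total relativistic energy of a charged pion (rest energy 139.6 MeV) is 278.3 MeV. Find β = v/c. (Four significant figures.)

Total energy E = γmc² gives γ = 278.3/139.6 = 1.9936.
Hence β = √(1 − 1/γ²) = √(1 − 0.251608) = √0.748392 = 0.8651.

0.8651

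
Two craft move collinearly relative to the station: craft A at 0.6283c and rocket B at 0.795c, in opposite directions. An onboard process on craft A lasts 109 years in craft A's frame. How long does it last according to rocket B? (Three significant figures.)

Speed of craft A in rocket B's frame: u = (v_A + v_B)/(1 + v_A v_B/c²) = (0.6283 + 0.795)/(1 + 0.6283×0.795) = 1.4233/1.4994985 = 0.94918; |u| = 0.94918c.
At |u| = 0.94918c, γ = (1 − 0.900943)^(−1/2) = 3.1773.
Craft A's interval is proper; time dilation gives Δt_B = γΔτ = 3.1773 × 109 years = 346 years.

346 years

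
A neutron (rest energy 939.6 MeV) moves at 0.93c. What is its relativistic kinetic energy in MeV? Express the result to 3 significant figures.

γ = 1/√(1 − β²) = 1/√(1 − 0.8649) = 1/√0.1351 = 1/0.36756 = 2.7206.
Kinetic energy: K = (γ − 1)mc² = (2.7206 − 1) × 939.6 MeV = 1.7206 × 939.6 = 1620 MeV.

1620 MeV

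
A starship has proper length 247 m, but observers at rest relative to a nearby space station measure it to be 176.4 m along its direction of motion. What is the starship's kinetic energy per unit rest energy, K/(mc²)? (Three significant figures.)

0.400

From L = L₀/γ: γ = 247/176.4 = 1.40023.
K/(mc²) = γ − 1 = 1.40023 − 1 = 0.400.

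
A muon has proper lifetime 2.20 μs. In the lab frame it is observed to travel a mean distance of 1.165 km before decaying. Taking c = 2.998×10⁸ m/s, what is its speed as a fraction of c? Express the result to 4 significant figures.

0.8702c

Lab distance = (lab lifetime)·v = γτ·βc, so βγ = d/(cτ) = 1165/(2.998×10⁸ × 2.200×10^-6) = 1.7663.
With βγ = 1.7663: γ² = 1 + (βγ)² = 4.11982, and β = (βγ)/γ = 1.7663/2.02973 = 0.8702.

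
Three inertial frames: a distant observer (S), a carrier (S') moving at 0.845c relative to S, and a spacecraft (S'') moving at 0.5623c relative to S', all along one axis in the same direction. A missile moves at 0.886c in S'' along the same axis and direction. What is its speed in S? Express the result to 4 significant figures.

Apply u = (u'+v)/(1+u'v) twice. Missile in the carrier frame: (0.886+0.5623)/(1+0.886·0.5623) = 1.4483/1.4981978 = 0.96669c.
That velocity, transformed to the rest frame of a distant observer: (0.96669+0.845)/(1+0.96669·0.845) = 1.81169/1.81685305 = 0.99716c.

0.9972c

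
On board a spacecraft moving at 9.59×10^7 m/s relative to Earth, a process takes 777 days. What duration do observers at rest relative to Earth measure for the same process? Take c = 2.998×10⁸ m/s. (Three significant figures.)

β = v/c = (9.59×10^7 m/s)/(2.998×10⁸ m/s) = 0.31988.
γ = 1/√(1 − β²) = 1/√(1 − 0.1023232144) = 1/√0.8976767856 = 1/0.947458 = 1.0555.
The onboard clock measures proper time, so the interval in the rest frame of Earth is dilated: Δt = γ·Δτ = 1.0555 × 777 days = 820 days.

820 days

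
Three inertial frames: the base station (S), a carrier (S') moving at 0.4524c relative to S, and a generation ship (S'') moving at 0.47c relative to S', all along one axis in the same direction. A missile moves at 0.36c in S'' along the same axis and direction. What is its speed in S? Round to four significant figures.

First combine the missile and generation ship (S''→S'): u₁ = (0.36 + 0.47)/(1 + 0.36×0.47) = 0.83/1.1692 = 0.70989.
Then combine with the carrier (S'→S): u = (0.70989 + 0.4524)/(1 + 0.70989×0.4524) = 1.16229/1.321154236 = 0.87975.

0.8798c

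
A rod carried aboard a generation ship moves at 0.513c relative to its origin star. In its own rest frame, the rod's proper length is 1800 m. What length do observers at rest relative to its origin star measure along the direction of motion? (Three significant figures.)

With β = 0.513, γ = 1/√(1 − 0.513²) = 1/√0.736831 = 1.165.
Length contraction: L = L₀/γ = 1800/1.165 = 1550 m.

1550 m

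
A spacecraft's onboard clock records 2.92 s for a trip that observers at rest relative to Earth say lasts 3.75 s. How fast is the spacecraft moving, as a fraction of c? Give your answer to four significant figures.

γ = Δt/Δτ = 3.75/2.92 = 1.2842.
β = √(1 − 1/γ²) = √(1 − 0.606366) = √0.393634 = 0.6274.

0.6274c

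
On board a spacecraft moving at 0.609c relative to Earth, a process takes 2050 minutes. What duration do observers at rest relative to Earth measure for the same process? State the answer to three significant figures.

2580 minutes

γ = 1/√(1 − β²) = 1/√(1 − 0.370881) = 1/√0.629119 = 1/0.79317 = 1.2608.
The onboard clock measures proper time, so the interval in the rest frame of Earth is dilated: Δt = γ·Δτ = 1.2608 × 2050 minutes = 2580 minutes.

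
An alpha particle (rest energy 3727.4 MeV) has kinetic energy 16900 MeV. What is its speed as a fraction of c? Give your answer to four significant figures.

K = (γ−1)mc², so γ = 1 + 16900/3727.4 = 5.534.
Then v/c = √(1 − γ⁻²) = √(1 − 0.0326529) = √0.9673471 = 0.9835.

0.9835c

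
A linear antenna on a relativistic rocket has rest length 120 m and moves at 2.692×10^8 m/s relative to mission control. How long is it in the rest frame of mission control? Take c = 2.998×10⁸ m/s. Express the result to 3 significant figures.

52.8 m

β = v/c = (2.692×10^8 m/s)/(2.998×10⁸ m/s) = 0.897932.
γ = 1/√(1 − β²) = 1/√(1 − 0.8062819) = 1/√0.1937181 = 1/0.440134 = 2.272.
Along the direction of motion the measured length is L₀/γ = 120/2.272 = 52.8 m.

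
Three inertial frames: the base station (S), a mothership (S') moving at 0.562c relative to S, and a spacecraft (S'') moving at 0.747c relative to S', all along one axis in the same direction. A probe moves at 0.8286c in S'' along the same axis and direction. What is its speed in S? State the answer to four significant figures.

First combine the probe and spacecraft (S''→S'): u₁ = (0.8286 + 0.747)/(1 + 0.8286×0.747) = 1.5756/1.6189642 = 0.97321.
Then combine with the mothership (S'→S): u = (0.97321 + 0.562)/(1 + 0.97321×0.562) = 1.53521/1.54694402 = 0.99241.

0.9924c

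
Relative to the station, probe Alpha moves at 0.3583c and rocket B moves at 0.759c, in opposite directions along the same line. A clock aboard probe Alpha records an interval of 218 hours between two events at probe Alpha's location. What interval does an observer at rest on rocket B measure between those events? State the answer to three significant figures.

456 hours

The velocity of probe Alpha relative to rocket B is (0.3583 + 0.759)c / (1 + 0.3583×0.759) = 0.87842c; relative speed 0.87842c.
At |u| = 0.87842c, γ = (1 − 0.771622)^(−1/2) = 2.0925.
The clock on probe Alpha records proper time, so rocket B measures Δt = γΔτ = 2.0925 × 218 = 456 hours.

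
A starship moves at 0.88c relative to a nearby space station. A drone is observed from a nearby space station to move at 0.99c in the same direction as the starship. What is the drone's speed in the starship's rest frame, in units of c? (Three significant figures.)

0.854c

Transform to the starship's frame: u' = (u − v)/(1 − uv/c²).
u' = (0.99 − 0.88)/(1 − 0.99×0.88) = 0.11/0.1288 = 0.85404.
Speed in the starship's frame: 0.854c (in the same direction).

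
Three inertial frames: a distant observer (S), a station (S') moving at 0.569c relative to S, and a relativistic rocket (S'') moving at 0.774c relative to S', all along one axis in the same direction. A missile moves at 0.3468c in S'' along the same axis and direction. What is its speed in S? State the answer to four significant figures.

First combine the missile and relativistic rocket (S''→S'): u₁ = (0.3468 + 0.774)/(1 + 0.3468×0.774) = 1.1208/1.2684232 = 0.88362.
Then combine with the station (S'→S): u = (0.88362 + 0.569)/(1 + 0.88362×0.569) = 1.45262/1.50277978 = 0.96662.

0.9666c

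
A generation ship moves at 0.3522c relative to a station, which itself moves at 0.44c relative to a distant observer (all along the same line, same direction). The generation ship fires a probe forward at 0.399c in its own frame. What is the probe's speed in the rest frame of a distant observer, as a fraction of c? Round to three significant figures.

Compose velocities in two stages. Stage 1 (into S'): u₁ = (0.399+0.3522)/(1+0.399×0.3522) = 0.65864.
Stage 2 (into S): u = (0.65864+0.44)/(1+0.65864×0.44) = 0.85179, so the speed is 0.852c.

0.852c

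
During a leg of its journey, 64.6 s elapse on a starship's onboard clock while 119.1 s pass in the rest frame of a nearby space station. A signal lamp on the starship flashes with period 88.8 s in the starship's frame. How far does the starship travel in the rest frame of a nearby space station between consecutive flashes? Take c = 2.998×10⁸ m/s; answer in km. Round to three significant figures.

γ = Δt/Δτ = 119.1/64.6 = 1.84365.
β = √(1 − 1/γ²) = 0.84012. Lab-frame period = γτ = 1.84365×88.8 s = 163.72 s. Distance = βc × γτ = 0.84012 × 2.998×10⁸ m/s × 163.72 s = 4.1236×10^10 m = 4.12×10^7 km.

4.12×10^7 km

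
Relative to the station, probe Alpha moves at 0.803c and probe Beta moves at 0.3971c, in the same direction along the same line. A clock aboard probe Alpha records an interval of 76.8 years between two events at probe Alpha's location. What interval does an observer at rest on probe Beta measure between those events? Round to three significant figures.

95.6 years

Speed of probe Alpha in probe Beta's frame: u = (v_A − v_B)/(1 − v_A v_B/c²) = (0.803 − 0.3971)/(1 − 0.803×0.3971) = 0.4059/0.6811287 = 0.59592; |u| = 0.59592c.
At |u| = 0.59592c, γ = (1 − 0.355121)^(−1/2) = 1.2453.
Probe Alpha's interval is proper; time dilation gives Δt_B = γΔτ = 1.2453 × 76.8 years = 95.6 years.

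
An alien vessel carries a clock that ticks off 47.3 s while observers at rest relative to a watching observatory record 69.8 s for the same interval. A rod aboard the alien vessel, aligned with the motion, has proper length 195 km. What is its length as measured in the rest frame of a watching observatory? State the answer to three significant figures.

132 km

γ = Δt/Δτ = 69.8/47.3 = 1.47569.
L = L₀/γ = 195/1.47569 = 132 km.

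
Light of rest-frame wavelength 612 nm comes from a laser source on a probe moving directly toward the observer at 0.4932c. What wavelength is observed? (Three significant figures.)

Relativistic Doppler for wavelength: λ_obs = λ_src · √((1−β)/(1+β)).
With β = 0.4932: factor = √(0.5068/1.4932) = 0.58259.
λ_obs = 612 × 0.58259 = 357 nm.

357 nm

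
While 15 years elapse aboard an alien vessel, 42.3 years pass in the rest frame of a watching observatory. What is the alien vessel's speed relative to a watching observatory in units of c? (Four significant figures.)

γ = Δt/Δτ = 42.3/15 = 2.82.
β = √(1 − 1/γ²) = √(1 − 0.125748) = √0.874252 = 0.9350.

0.9350c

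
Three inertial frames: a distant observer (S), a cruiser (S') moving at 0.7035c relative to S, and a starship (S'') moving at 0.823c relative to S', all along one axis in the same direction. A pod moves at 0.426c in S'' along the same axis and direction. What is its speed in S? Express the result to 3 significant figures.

0.986c

First combine the pod and starship (S''→S'): u₁ = (0.426 + 0.823)/(1 + 0.426×0.823) = 1.249/1.350598 = 0.92478.
Then combine with the cruiser (S'→S): u = (0.92478 + 0.7035)/(1 + 0.92478×0.7035) = 1.62828/1.65058273 = 0.98649.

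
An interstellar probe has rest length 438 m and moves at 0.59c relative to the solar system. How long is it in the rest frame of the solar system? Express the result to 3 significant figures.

354 m

With β = 0.59, γ = 1/√(1 − 0.59²) = 1/√0.6519 = 1.2385.
Length contraction: L = L₀/γ = 438/1.2385 = 354 m.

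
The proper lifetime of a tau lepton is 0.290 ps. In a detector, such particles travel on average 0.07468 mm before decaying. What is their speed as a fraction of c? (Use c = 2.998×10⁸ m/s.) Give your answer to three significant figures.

d = βγcτ ⇒ βγ = d/(cτ) = 7.468×10^-5 m / (8.6942×10^-5 m) = 0.85896.
β = (βγ)/√(1+(βγ)²) = 0.85896/√1.737812 = 0.652.

0.652c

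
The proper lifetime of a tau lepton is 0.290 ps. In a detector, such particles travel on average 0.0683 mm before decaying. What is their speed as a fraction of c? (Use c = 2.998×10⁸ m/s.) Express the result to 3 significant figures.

0.618c

Let x = d/(cτ) = 6.830×10^-5 m / (2.998×10⁸ m/s × 2.900×10^-13 s) = 0.78558. Since d = βγcτ, x = βγ = β/√(1−β²).
Solving: β² = x²/(1+x²) = 0.617136/1.617136 = 0.381623, so β = 0.618.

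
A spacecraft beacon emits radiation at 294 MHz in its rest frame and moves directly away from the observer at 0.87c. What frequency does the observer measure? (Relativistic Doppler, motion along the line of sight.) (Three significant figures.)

Relativistic Doppler (source moving away): f_obs = f_src · √((1−β)/(1+β)).
With β = 0.87: factor = √(0.13/1.87) = 0.26366.
f_obs = 294 × 0.26366 = 77.5 MHz.

77.5 MHz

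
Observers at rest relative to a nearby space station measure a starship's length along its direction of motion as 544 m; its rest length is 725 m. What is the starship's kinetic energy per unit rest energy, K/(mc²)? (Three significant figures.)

From L = L₀/γ: γ = 725/544 = 1.33272.
Since K = (γ−1)mc², K/(mc²) = 1.33272 − 1 = 0.333.

0.333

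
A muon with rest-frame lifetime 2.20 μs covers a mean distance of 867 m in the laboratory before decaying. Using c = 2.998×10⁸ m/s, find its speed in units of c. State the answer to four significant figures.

0.7959c

Let x = d/(cτ) = 867.0 m / (2.998×10⁸ m/s × 2.200×10^-6 s) = 1.3145. Since d = βγcτ, x = βγ = β/√(1−β²).
Solving: β² = x²/(1+x²) = 1.72791/2.72791 = 0.633419, so β = 0.7959.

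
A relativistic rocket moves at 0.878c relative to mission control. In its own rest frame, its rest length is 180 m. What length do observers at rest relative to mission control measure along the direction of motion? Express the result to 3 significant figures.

86.2 m

γ = 1/√(1 − β²) = 1/√(1 − 0.770884) = 1/√0.229116 = 1/0.478661 = 2.0892.
Along the direction of motion the measured length is L₀/γ = 180/2.0892 = 86.2 m.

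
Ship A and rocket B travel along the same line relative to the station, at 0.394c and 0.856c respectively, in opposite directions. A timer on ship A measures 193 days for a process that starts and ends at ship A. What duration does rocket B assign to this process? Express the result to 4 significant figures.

543.2 days

Speed of ship A in rocket B's frame: u = (v_A + v_B)/(1 + v_A v_B/c²) = (0.394 + 0.856)/(1 + 0.394×0.856) = 1.25/1.337264 = 0.93474; |u| = 0.93474c.
γ for this relative speed: γ = 1/√(1 − 0.873739) = 2.8143.
Ship A's interval is proper; time dilation gives Δt_B = γΔτ = 2.8143 × 193 days = 543.2 days.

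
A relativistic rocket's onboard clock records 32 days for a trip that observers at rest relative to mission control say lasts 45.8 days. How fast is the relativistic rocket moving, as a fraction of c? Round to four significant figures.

γ = Δt/Δτ = 45.8/32 = 1.4312.
β = √(1 − 1/γ²) = √(1 − 0.488202) = √0.511798 = 0.7154.

0.7154c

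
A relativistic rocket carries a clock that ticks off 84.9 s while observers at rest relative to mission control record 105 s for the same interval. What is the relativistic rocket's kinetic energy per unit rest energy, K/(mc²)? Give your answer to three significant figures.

0.237

From Δt = γΔτ: γ = 105/84.9 = 1.23675.
Since K = (γ−1)mc², K/(mc²) = 1.23675 − 1 = 0.237.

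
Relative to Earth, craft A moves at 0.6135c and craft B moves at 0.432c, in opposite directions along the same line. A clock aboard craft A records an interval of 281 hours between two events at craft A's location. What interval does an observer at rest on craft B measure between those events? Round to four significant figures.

Transform craft A's velocity into craft B's frame: (0.6135 + 0.432)/(1 + 0.6135·0.432) = 1.0455/1.265032, so the relative speed is 0.82646c.
At |u| = 0.82646c, γ = (1 − 0.683036)^(−1/2) = 1.7762.
Craft A's interval is proper; time dilation gives Δt_B = γΔτ = 1.7762 × 281 hours = 499.1 hours.

499.1 hours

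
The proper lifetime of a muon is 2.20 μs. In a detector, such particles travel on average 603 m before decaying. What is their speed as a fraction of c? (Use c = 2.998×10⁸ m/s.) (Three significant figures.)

0.675c

d = βγcτ ⇒ βγ = d/(cτ) = 603.0 m / (659.56 m) = 0.91425.
β = (βγ)/√(1+(βγ)²) = 0.91425/√1.835853 = 0.675.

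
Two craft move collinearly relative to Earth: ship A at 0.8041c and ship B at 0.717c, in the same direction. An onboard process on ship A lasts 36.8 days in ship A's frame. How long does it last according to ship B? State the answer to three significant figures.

37.6 days

The velocity of ship A relative to ship B is (0.8041 − 0.717)c / (1 − 0.8041×0.717) = 0.20569c; relative speed 0.20569c.
At |u| = 0.20569c, γ = (1 − 0.0423084)^(−1/2) = 1.0219.
Ship A's interval is proper; time dilation gives Δt_B = γΔτ = 1.0219 × 36.8 days = 37.6 days.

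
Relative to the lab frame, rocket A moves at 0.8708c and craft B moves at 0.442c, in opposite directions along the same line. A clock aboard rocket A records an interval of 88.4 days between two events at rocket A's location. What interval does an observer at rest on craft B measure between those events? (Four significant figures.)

Speed of rocket A in craft B's frame: u = (v_A + v_B)/(1 + v_A v_B/c²) = (0.8708 + 0.442)/(1 + 0.8708×0.442) = 1.3128/1.3848936 = 0.94794; |u| = 0.94794c.
At |u| = 0.94794c, γ = (1 − 0.89859)^(−1/2) = 3.1402.
Rocket A's interval is proper; time dilation gives Δt_B = γΔτ = 3.1402 × 88.4 days = 277.6 days.

277.6 days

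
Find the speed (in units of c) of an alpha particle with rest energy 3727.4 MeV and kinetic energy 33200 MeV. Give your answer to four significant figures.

0.9949c

K = (γ−1)mc², so γ = 1 + 33200/3727.4 = 9.907.
Then v/c = √(1 − γ⁻²) = √(1 − 0.0101886) = √0.9898114 = 0.9949.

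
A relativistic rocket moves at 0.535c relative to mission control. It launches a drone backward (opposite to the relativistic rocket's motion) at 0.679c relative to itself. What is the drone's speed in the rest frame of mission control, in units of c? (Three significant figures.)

Relativistic velocity addition: u = (u' + v)/(1 + u'v/c²), with u' = −0.679c and v = 0.535c.
Numerator: −0.679 + 0.535 = −0.144. Denominator: 1 + (−0.679)(0.535) = 0.636735.
u = −0.144/0.636735 = −0.22615, so the speed is 0.226c.

0.226c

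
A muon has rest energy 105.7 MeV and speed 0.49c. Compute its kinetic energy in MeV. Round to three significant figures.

15.6 MeV

With β = 0.49, γ = 1/√(1 − 0.49²) = 1/√0.7599 = 1.14715.
Kinetic energy: K = (γ − 1)mc² = (1.14715 − 1) × 105.7 MeV = 0.14715 × 105.7 = 15.6 MeV.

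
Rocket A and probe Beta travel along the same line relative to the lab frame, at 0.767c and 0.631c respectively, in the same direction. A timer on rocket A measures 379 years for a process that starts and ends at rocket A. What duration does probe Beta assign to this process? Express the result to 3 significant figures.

Speed of rocket A in probe Beta's frame: u = (v_A − v_B)/(1 − v_A v_B/c²) = (0.767 − 0.631)/(1 − 0.767×0.631) = 0.136/0.516023 = 0.26355; |u| = 0.26355c.
At |u| = 0.26355c, γ = (1 − 0.0694586)^(−1/2) = 1.0366.
The clock on rocket A records proper time, so probe Beta measures Δt = γΔτ = 1.0366 × 379 = 393 years.

393 years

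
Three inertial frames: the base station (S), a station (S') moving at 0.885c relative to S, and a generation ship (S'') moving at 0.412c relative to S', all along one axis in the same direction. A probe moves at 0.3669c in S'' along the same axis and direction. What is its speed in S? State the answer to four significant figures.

Compose velocities in two stages. Stage 1 (into S'): u₁ = (0.3669+0.412)/(1+0.3669×0.412) = 0.67662.
Stage 2 (into S): u = (0.67662+0.885)/(1+0.67662×0.885) = 0.97674, so the speed is 0.9767c.

0.9767c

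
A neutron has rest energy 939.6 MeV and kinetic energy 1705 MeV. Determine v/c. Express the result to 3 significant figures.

γ = 1 + K/(mc²) = 1 + 1705/939.6 = 2.8146.
β = √(1 − 1/γ²) = √(1 − 0.126231) = √0.873769 = 0.935.

0.935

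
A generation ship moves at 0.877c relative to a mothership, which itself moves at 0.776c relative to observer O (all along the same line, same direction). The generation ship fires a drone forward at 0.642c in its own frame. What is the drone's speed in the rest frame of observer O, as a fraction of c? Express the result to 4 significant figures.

0.9964c

Apply u = (u'+v)/(1+u'v) twice. Drone in the mothership frame: (0.642+0.877)/(1+0.642·0.877) = 1.519/1.563034 = 0.97183c.
That velocity, transformed to the rest frame of observer O: (0.97183+0.776)/(1+0.97183·0.776) = 1.74783/1.75414008 = 0.9964c.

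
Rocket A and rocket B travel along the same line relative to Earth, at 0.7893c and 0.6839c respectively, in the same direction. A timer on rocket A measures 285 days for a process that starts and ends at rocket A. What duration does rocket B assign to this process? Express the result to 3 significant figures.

Speed of rocket A in rocket B's frame: u = (v_A − v_B)/(1 − v_A v_B/c²) = (0.7893 − 0.6839)/(1 − 0.7893×0.6839) = 0.1054/0.46019773 = 0.22903; |u| = 0.22903c.
At |u| = 0.22903c, γ = (1 − 0.0524547)^(−1/2) = 1.0273.
Rocket A's interval is proper; time dilation gives Δt_B = γΔτ = 1.0273 × 285 days = 293 days.

293 days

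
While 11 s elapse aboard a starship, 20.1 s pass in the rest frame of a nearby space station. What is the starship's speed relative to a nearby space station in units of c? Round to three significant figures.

γ = Δt/Δτ = 20.1/11 = 1.8273.
β = √(1 − 1/γ²) = √(1 − 0.299489) = √0.700511 = 0.837.

0.837c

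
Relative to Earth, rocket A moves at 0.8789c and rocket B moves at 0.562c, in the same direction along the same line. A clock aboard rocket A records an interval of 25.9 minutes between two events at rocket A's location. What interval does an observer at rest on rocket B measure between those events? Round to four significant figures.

Transform rocket A's velocity into rocket B's frame: (0.8789 − 0.562)/(1 − 0.8789·0.562) = 0.3169/0.5060582, so the relative speed is 0.62621c.
γ for this relative speed: γ = 1/√(1 − 0.392139) = 1.2826.
The clock on rocket A records proper time, so rocket B measures Δt = γΔτ = 1.2826 × 25.9 = 33.22 minutes.

33.22 minutes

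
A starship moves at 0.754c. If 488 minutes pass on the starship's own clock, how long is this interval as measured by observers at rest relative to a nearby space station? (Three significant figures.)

β² = 0.568516, so γ = 1/√0.431484 = 1.5224.
The onboard clock measures proper time, so the interval in the rest frame of a nearby space station is dilated: Δt = γ·Δτ = 1.5224 × 488 minutes = 743 minutes.

743 minutes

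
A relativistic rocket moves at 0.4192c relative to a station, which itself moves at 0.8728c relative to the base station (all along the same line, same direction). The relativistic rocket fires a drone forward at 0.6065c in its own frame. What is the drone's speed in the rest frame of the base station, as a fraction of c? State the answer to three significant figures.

0.986c

Apply u = (u'+v)/(1+u'v) twice. Drone in the station frame: (0.6065+0.4192)/(1+0.6065·0.4192) = 1.0257/1.2542448 = 0.81778c.
That velocity, transformed to the rest frame of the base station: (0.81778+0.8728)/(1+0.81778·0.8728) = 1.69058/1.713758384 = 0.98648c.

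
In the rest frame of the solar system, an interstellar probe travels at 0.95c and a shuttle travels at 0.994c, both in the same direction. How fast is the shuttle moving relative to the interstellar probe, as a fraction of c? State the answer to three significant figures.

0.790c

Transform to the interstellar probe's frame: u' = (u − v)/(1 − uv/c²).
u' = (0.994 − 0.95)/(1 − 0.994×0.95) = 0.044/0.0557 = 0.78995.
Speed in the interstellar probe's frame: 0.790c (in the same direction).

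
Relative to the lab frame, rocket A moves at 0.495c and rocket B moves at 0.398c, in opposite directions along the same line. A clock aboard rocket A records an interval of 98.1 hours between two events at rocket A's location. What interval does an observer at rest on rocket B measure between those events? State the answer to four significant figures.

Transform rocket A's velocity into rocket B's frame: (0.495 + 0.398)/(1 + 0.495·0.398) = 0.893/1.19701, so the relative speed is 0.74603c.
γ for this relative speed: γ = 1/√(1 − 0.556561) = 1.5017.
Rocket A's interval is proper; time dilation gives Δt_B = γΔτ = 1.5017 × 98.1 hours = 147.3 hours.

147.3 hours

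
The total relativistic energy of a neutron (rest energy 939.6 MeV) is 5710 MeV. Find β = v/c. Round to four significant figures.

Total energy E = γmc² gives γ = 5710/939.6 = 6.0771.
Hence β = √(1 − 1/γ²) = √(1 − 0.0270774) = √0.9729226 = 0.9864.

0.9864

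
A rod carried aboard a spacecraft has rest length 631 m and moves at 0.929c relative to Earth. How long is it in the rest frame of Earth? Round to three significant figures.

γ = 1/√(1 − β²) = 1/√(1 − 0.863041) = 1/√0.136959 = 1/0.37008 = 2.7021.
Length contraction: L = L₀/γ = 631/2.7021 = 234 m.

234 m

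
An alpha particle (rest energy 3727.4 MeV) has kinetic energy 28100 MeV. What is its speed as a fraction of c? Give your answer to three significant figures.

0.993c

K = (γ−1)mc², so γ = 1 + 28100/3727.4 = 8.5388.
Then v/c = √(1 − γ⁻²) = √(1 − 0.0137153) = √0.9862847 = 0.993.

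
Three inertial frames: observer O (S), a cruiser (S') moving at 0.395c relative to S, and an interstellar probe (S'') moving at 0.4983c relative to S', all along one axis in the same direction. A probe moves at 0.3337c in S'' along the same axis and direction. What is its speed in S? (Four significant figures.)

0.8647c

First combine the probe and interstellar probe (S''→S'): u₁ = (0.3337 + 0.4983)/(1 + 0.3337×0.4983) = 0.832/1.16628271 = 0.71338.
Then combine with the cruiser (S'→S): u = (0.71338 + 0.395)/(1 + 0.71338×0.395) = 1.10838/1.2817851 = 0.86472.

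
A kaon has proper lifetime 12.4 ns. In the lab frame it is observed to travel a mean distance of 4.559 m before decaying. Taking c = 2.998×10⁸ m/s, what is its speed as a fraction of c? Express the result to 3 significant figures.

Lab distance = (lab lifetime)·v = γτ·βc, so βγ = d/(cτ) = 4.559/(2.998×10⁸ × 1.240×10^-8) = 1.2264.
With βγ = 1.2264: γ² = 1 + (βγ)² = 2.50406, and β = (βγ)/γ = 1.2264/1.58242 = 0.775.

0.775c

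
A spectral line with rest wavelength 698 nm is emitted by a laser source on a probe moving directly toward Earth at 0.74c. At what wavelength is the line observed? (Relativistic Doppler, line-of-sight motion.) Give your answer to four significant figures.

Relativistic Doppler for wavelength: λ_obs = λ_src · √((1−β)/(1+β)).
With β = 0.74: factor = √(0.26/1.74) = 0.38656.
λ_obs = 698 × 0.38656 = 269.8 nm.

269.8 nm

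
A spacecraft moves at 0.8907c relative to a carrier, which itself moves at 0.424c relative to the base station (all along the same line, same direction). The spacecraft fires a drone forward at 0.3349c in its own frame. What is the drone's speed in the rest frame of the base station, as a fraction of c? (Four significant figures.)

0.9770c

Compose velocities in two stages. Stage 1 (into S'): u₁ = (0.3349+0.8907)/(1+0.3349×0.8907) = 0.94401.
Stage 2 (into S): u = (0.94401+0.424)/(1+0.94401×0.424) = 0.97697, so the speed is 0.9770c.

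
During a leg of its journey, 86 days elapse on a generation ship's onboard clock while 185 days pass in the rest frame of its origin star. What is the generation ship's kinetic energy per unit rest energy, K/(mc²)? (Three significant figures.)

From Δt = γΔτ: γ = 185/86 = 2.15116.
Since K = (γ−1)mc², K/(mc²) = 2.15116 − 1 = 1.15.

1.15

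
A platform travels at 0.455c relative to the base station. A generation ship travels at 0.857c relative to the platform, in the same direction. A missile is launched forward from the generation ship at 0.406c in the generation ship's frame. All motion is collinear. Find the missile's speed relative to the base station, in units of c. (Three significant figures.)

Compose velocities in two stages. Stage 1 (into S'): u₁ = (0.406+0.857)/(1+0.406×0.857) = 0.93698.
Stage 2 (into S): u = (0.93698+0.455)/(1+0.93698×0.455) = 0.97592, so the speed is 0.976c.

0.976c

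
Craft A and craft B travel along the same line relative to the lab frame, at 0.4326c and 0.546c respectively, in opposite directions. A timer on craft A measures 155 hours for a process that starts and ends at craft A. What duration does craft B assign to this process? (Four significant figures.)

Transform craft A's velocity into craft B's frame: (0.4326 + 0.546)/(1 + 0.4326·0.546) = 0.9786/1.2361996, so the relative speed is 0.79162c.
At |u| = 0.79162c, γ = (1 − 0.626662)^(−1/2) = 1.6366.
Craft A's interval is proper; time dilation gives Δt_B = γΔτ = 1.6366 × 155 hours = 253.7 hours.

253.7 hours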